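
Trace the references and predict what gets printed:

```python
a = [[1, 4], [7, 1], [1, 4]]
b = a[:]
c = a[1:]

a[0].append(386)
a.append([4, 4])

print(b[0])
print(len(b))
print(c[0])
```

Key concept: slice with nested mutation.
Step by step:
`a = [[1, 4], [7, 1], [1, 4]]` → a = [[1, 4], [7, 1], [1, 4]]
`b = a[:]` → b = [[1, 4], [7, 1], [1, 4]]
`c = a[1:]` → c = [[7, 1], [1, 4]]
`a[0].append(386)` → a = [[1, 4, 386], [7, 1], [1, 4]]; b = [[1, 4, 386], [7, 1], [1, 4]]
`a.append([4, 4])` → a = [[1, 4, 386], [7, 1], [1, 4], [4, 4]]
`print(b[0])` → prints [1, 4, 386]
`print(len(b))` → prints 3
`print(c[0])` → prints [7, 1]

Answer:
[1, 4, 386]
3
[7, 1]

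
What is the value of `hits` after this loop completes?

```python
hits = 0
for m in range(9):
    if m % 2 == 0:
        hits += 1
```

Count numbers divisible by 2 in range(9)
`hits` takes the values: 0 → 1 → 2 → 3 → 4 → 5

Answer: 5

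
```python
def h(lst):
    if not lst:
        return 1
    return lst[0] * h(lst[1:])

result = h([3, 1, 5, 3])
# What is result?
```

Product over [3, 1, 5, 3] = 3 * 1 * 5 * 3 = 45

Answer: 45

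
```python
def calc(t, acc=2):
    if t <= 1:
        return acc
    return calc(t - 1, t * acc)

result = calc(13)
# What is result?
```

Accumulator trace (n, acc): (13, 2) -> (12, 26) -> (11, 312) -> (10, 3432) -> (9, 34320) -> (8, 308880) -> (7, 2471040) -> (6, 17297280) -> (5, 103783680) -> (4, 518918400) -> (3, 2075673600) -> (2, 6227020800) -> (1, 12454041600) -> return 12454041600

Answer: 12454041600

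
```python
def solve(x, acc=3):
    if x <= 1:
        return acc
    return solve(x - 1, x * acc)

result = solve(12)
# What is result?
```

Accumulator trace (n, acc): (12, 3) -> (11, 36) -> (10, 396) -> (9, 3960) -> (8, 35640) -> (7, 285120) -> (6, 1995840) -> (5, 11975040) -> (4, 59875200) -> (3, 239500800) -> (2, 718502400) -> (1, 1437004800) -> return 1437004800

Answer: 1437004800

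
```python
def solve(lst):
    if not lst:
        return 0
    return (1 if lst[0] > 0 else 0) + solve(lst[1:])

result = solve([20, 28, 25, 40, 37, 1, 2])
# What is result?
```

Count of positive elements in [20, 28, 25, 40, 37, 1, 2] = 7

Answer: 7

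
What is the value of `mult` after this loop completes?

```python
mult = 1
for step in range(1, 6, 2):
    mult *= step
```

Product of 1, 3, 5, ... up to 5
`mult` takes the values: 1 → 3 → 15

Answer: 15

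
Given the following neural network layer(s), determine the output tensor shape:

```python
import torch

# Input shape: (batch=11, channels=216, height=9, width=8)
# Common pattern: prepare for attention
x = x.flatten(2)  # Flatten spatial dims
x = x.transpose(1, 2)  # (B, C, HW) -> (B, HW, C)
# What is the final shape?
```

Input: (11, 216, 9, 8) -> after flatten(2): (11, 216, 72) -> Output: (11, 72, 216)

Answer: (11, 72, 216)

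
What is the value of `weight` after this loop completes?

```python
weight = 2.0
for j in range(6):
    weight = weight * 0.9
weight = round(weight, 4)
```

Exponential decay: 2.0 * 0.9^6
`weight` takes the values: 2.0 → 1.8 → 1.62 → 1.458 → 1.3122 → 1.18098 → 1.062882 → 1.0629

Answer: 1.0629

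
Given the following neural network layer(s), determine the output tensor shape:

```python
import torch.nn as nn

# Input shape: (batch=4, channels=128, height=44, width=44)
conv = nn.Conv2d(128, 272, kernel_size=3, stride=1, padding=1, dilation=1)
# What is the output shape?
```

Input: (4, 128, 44, 44) -> Output: (4, 272, 44, 44)

Answer: (4, 272, 44, 44)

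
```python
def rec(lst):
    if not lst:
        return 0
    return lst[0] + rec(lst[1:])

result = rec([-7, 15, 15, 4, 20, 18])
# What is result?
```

(-7) + 15 + 15 + 4 + 20 + 18 + 0 = 65

Answer: 65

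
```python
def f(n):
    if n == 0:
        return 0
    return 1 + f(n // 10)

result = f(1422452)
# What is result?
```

Count of digits of 1422452: 7

Answer: 7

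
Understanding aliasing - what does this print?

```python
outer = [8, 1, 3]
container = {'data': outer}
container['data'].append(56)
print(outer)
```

Key concept: dict holds reference to list.
Step by step:
`outer = [8, 1, 3]` → outer = [8, 1, 3]
`container = {'data': outer}` → container = {'data': [8, 1, 3]}
`container['data'].append(56)` → outer = [8, 1, 3, 56]; container = {'data': [8, 1, 3, 56]}
`print(outer)` → prints [8, 1, 3, 56]

Answer: [8, 1, 3, 56]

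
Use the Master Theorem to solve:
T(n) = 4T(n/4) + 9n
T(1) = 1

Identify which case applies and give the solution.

a=4, b=4, f(n)=9n. log_4(4) = 1. Since c=1 = 1, Case 2 applies: T(n) = Θ(n^log_b(a) · log n) = O(n log n).

Answer: O(n log n) - Case 2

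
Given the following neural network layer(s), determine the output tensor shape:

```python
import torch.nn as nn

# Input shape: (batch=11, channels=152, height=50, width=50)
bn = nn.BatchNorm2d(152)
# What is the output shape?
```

Input: (11, 152, 50, 50) -> Output: (11, 152, 50, 50)

Answer: (11, 152, 50, 50)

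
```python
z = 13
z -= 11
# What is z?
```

Trace:
`z = 13` → z = 13
`z -= 11` → z = 2
So z = 2

Answer: 2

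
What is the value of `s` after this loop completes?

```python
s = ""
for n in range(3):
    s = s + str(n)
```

Concatenate digits 0 to 2
`s` takes the values: "" → "0" → "01" → "012"

Answer: "012"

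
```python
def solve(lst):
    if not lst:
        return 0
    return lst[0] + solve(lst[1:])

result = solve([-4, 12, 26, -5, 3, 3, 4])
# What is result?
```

(-4) + 12 + 26 + (-5) + 3 + 3 + 4 + 0 = 39

Answer: 39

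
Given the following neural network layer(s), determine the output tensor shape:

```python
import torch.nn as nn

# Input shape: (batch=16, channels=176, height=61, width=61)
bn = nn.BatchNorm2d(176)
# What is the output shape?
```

Input: (16, 176, 61, 61) -> Output: (16, 176, 61, 61)

Answer: (16, 176, 61, 61)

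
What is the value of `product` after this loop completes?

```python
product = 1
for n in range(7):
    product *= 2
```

2^7 = 128
`product` takes the values: 1 → 2 → 4 → 8 → 16 → 32 → 64 → 128

Answer: 128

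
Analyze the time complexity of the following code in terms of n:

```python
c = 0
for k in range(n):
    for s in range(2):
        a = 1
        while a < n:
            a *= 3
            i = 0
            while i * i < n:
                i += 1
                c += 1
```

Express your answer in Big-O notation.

Each loop level contributes: n × 1 × log n × √n. Multiplying the contributions gives O(n√n log n).

Answer: O(n√n log n)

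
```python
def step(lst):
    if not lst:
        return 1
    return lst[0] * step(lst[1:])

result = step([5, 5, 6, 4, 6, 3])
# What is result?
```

Product over [5, 5, 6, 4, 6, 3] = 5 * 5 * 6 * 4 * 6 * 3 = 10800

Answer: 10800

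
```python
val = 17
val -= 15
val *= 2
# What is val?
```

Trace:
`val = 17` → val = 17
`val -= 15` → val = 2
`val *= 2` → val = 4
So val = 4

Answer: 4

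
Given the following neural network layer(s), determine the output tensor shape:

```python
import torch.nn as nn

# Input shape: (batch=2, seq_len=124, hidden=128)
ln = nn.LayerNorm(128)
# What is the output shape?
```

Input: (2, 124, 128) -> Output: (2, 124, 128)

Answer: (2, 124, 128)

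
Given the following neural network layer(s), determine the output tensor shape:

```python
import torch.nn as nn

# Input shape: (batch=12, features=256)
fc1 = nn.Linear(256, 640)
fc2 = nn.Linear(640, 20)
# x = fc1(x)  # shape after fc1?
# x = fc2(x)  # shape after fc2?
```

Input: (12, 256) -> after fc1: (12, 640) -> Output: (12, 20)

Answer: (12, 20)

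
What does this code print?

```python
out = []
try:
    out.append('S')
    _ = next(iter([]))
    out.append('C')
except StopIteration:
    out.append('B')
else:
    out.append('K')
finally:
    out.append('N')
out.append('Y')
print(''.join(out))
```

Execution trace: 'S' (try body) → 'B' (except StopIteration) → 'N' (finally) → 'Y' (after the try/except). Output: SBNY

Answer: SBNY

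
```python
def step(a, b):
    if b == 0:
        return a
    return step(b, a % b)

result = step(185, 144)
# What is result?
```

step(185, 144) -> step(144, 41) -> step(41, 21) -> step(21, 20) -> step(20, 1) -> step(1, 0) -> 1

Answer: 1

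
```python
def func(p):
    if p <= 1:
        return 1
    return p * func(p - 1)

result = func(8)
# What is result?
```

func(8) = 8 * 7 * 6 * 5 * 4 * 3 * 2 * 1 = 40320

Answer: 40320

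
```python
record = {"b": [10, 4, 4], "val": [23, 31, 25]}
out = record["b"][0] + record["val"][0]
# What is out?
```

Trace:
`record = {"b": [10, 4, 4], "val": [23, 31, 25]}` → record = {'b': [10, 4, 4], 'val': [23, 31, 25]}
`out = record["b"][0] + record["val"][0]` → out = 33
So out = 33

Answer: 33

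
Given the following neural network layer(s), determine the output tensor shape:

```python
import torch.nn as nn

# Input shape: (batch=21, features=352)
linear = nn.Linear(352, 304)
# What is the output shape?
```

Input: (21, 352) -> Output: (21, 304)

Answer: (21, 304)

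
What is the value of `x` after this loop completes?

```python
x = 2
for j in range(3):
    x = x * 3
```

Multiply by 3, 3 times: 2 * 3^3 = 54
`x` takes the values: 2 → 6 → 18 → 54

Answer: 54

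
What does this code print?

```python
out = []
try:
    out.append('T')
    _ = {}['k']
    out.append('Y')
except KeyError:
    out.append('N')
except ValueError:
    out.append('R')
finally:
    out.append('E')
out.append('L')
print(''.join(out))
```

Execution trace: 'T' (try body) → 'N' (except KeyError) → 'E' (finally) → 'L' (after the try/except). Output: TNEL

Answer: TNEL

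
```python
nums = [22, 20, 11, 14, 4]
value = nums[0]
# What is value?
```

Trace:
`nums = [22, 20, 11, 14, 4]` → nums = [22, 20, 11, 14, 4]
`value = nums[0]` → value = 22
So value = 22

Answer: 22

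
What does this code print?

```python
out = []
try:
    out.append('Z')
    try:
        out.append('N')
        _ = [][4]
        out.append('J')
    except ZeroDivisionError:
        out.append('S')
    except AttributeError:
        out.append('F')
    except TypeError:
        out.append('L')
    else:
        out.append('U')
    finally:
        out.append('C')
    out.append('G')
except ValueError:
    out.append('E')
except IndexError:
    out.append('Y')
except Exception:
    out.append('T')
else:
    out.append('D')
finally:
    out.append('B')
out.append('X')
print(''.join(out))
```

Execution trace: 'Z' (try body) → 'N' (inner try body) → 'C' (inner finally) → 'Y' (except IndexError) → 'B' (finally) → 'X' (after the try/except). Output: ZNCYBX

Answer: ZNCYBX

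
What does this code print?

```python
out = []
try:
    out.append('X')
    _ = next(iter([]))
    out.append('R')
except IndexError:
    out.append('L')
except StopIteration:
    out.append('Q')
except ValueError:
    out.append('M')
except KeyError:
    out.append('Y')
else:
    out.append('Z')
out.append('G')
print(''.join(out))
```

Execution trace: 'X' (try body) → 'Q' (except StopIteration) → 'G' (after the try/except). Output: XQG

Answer: XQG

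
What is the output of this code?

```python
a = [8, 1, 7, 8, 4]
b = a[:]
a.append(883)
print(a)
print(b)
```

Key concept: slice [:] creates copy.
Step by step:
`a = [8, 1, 7, 8, 4]` → a = [8, 1, 7, 8, 4]
`b = a[:]` → b = [8, 1, 7, 8, 4]
`a.append(883)` → a = [8, 1, 7, 8, 4, 883]
`print(a)` → prints [8, 1, 7, 8, 4, 883]
`print(b)` → prints [8, 1, 7, 8, 4]

Answer:
[8, 1, 7, 8, 4, 883]
[8, 1, 7, 8, 4]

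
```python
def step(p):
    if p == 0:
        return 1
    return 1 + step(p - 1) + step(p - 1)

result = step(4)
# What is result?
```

step(p) = 1 + 2·step(p-1), step(0)=1. Closed form: (1+1)·2^4 - 1 = 31.

Answer: 31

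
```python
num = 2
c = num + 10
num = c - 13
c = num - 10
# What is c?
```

Trace:
`num = 2` → num = 2
`c = num + 10` → c = 12
`num = c - 13` → num = -1
`c = num - 10` → c = -11
So c = -11

Answer: -11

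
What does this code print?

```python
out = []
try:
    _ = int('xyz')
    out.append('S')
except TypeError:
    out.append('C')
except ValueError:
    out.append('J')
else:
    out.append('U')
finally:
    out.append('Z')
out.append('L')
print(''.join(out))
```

Execution trace: 'J' (except ValueError) → 'Z' (finally) → 'L' (after the try/except). Output: JZL

Answer: JZL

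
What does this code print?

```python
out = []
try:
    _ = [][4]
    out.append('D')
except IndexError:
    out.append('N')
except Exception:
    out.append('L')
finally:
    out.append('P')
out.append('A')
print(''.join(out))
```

Execution trace: 'N' (except IndexError) → 'P' (finally) → 'A' (after the try/except). Output: NPA

Answer: NPA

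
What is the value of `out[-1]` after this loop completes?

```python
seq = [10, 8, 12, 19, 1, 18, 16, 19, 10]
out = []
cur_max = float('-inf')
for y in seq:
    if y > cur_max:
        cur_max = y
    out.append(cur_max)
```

Running max ends at 19
`out` takes the values: [] → [10] → [10, 10] → [10, 10, 12] → [10, 10, 12, 19] → [10, 10, 12, 19, 19] → [10, 10, 12, 19, 19, 19] → [10, 10, 12, 19, 19, 19, 19] → [10, 10, 12, 19, 19, 19, 19, 19] → [10, 10, 12, 19, 19, 19, 19, 19, 19]
So `out[-1]` = 19

Answer: 19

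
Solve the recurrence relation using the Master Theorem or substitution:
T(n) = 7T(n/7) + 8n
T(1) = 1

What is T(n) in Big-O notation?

By Master Theorem: a=7, b=7, f(n)=8n. Since log_7(7) = 1 and f(n) = Θ(n^1), Case 2 applies. T(n) = O(n log n).

Answer: O(n log n)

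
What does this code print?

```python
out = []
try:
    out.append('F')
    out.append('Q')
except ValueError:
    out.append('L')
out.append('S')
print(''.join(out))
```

Execution trace: 'F' (try body) → 'Q' (try body, no exception) → 'S' (after the try/except). Output: FQS

Answer: FQS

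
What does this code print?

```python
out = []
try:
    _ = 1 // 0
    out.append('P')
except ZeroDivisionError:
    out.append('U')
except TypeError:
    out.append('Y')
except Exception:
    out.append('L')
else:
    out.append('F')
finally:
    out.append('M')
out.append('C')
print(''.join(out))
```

Execution trace: 'U' (except ZeroDivisionError) → 'M' (finally) → 'C' (after the try/except). Output: UMC

Answer: UMC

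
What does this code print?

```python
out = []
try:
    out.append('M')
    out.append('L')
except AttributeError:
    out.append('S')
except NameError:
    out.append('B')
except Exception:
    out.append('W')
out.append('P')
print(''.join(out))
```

Execution trace: 'M' (try body) → 'L' (try body, no exception) → 'P' (after the try/except). Output: MLP

Answer: MLP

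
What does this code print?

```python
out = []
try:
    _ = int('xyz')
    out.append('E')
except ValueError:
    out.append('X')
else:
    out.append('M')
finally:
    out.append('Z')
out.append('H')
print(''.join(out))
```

Execution trace: 'X' (except ValueError) → 'Z' (finally) → 'H' (after the try/except). Output: XZH

Answer: XZH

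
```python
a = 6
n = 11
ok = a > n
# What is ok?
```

Trace:
`a = 6` → a = 6
`n = 11` → n = 11
`ok = a > n` → ok = False
So ok = False

Answer: False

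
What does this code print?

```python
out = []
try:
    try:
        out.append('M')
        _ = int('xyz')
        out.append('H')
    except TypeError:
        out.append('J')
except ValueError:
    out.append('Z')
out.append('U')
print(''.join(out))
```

Execution trace: 'M' (try body) → 'Z' (outer except ValueError) → 'U' (after the try/except). Output: MZU

Answer: MZU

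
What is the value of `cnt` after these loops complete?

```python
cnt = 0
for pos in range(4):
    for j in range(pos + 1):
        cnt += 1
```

Triangle: 1 + 2 + ... + 4
`cnt` takes the values: 0 → 1 → 2 → 3 → 4 → 5 → 6 → 7 → 8 → 9 → 10

Answer: 10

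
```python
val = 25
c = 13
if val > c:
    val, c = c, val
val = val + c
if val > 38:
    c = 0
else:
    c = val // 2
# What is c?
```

Trace:
`val = 25` → val = 25
`c = 13` → c = 13
`if val > c: ...` → val > c is True → val = 13; c = 25
`val = val + c` → val = 38
`if val > 38: ...` → val > 38 is False, take else branch → c = 19
So c = 19

Answer: 19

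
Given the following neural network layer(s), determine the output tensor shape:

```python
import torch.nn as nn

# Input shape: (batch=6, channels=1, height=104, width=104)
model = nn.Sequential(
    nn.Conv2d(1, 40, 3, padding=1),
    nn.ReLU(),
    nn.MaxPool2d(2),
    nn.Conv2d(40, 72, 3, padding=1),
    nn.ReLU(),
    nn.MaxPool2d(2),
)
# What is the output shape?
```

Input: (6, 1, 104, 104) -> after first Conv2d: (6, 40, 104, 104) -> after first MaxPool2d: (6, 40, 52, 52) -> after second Conv2d: (6, 72, 52, 52) -> Output: (6, 72, 26, 26)

Answer: (6, 72, 26, 26)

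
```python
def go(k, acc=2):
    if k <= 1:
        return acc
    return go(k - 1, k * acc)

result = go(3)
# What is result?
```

Accumulator trace (n, acc): (3, 2) -> (2, 6) -> (1, 12) -> return 12

Answer: 12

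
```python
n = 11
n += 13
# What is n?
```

Trace:
`n = 11` → n = 11
`n += 13` → n = 24
So n = 24

Answer: 24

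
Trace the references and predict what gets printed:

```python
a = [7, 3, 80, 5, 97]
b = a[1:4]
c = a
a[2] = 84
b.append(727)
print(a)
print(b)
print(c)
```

Key concept: slice vs alias.
Step by step:
`a = [7, 3, 80, 5, 97]` → a = [7, 3, 80, 5, 97]
`b = a[1:4]` → b = [3, 80, 5]
`c = a` → c = [7, 3, 80, 5, 97] (same object as a)
`a[2] = 84` → a = [7, 3, 84, 5, 97] (same object as c); c = [7, 3, 84, 5, 97] (same object as a)
`b.append(727)` → b = [3, 80, 5, 727]
`print(a)` → prints [7, 3, 84, 5, 97]
`print(b)` → prints [3, 80, 5, 727]
`print(c)` → prints [7, 3, 84, 5, 97]

Answer:
[7, 3, 84, 5, 97]
[3, 80, 5, 727]
[7, 3, 84, 5, 97]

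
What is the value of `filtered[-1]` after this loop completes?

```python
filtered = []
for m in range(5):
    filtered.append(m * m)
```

Last element of squares 0 to 4
`filtered` takes the values: [] → [0] → [0, 1] → [0, 1, 4] → [0, 1, 4, 9] → [0, 1, 4, 9, 16]
So `filtered[-1]` = 16

Answer: 16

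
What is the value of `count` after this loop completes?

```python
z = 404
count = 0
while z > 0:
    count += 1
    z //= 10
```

Count digits by repeated division by 10
`count` takes the values: 0 → 1 → 2 → 3

Answer: 3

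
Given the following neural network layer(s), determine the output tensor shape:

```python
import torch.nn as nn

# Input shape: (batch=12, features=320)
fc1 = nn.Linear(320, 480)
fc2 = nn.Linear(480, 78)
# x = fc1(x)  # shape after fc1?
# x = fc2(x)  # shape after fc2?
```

Input: (12, 320) -> after fc1: (12, 480) -> Output: (12, 78)

Answer: (12, 78)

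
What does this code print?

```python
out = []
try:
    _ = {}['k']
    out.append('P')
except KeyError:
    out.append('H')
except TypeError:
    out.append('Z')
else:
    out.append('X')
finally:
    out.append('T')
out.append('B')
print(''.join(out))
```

Execution trace: 'H' (except KeyError) → 'T' (finally) → 'B' (after the try/except). Output: HTB

Answer: HTB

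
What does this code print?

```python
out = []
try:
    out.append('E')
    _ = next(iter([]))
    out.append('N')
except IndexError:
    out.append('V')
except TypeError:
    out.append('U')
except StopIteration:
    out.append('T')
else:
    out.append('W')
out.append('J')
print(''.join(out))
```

Execution trace: 'E' (try body) → 'T' (except StopIteration) → 'J' (after the try/except). Output: ETJ

Answer: ETJ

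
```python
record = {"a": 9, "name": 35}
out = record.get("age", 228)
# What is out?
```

Trace:
`record = {"a": 9, "name": 35}` → record = {'a': 9, 'name': 35}
`out = record.get("age", 228)` → out = 228
So out = 228

Answer: 228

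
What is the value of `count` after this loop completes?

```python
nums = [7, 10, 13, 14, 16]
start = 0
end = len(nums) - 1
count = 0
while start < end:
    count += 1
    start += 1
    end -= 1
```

Iterations until pointers meet (list length 5)
`count` takes the values: 0 → 1 → 2

Answer: 2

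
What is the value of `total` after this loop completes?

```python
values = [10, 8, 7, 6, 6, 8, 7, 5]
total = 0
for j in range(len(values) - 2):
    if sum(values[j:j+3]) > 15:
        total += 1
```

Count windows with sum > 15
`total` takes the values: 0 → 1 → 2 → 3 → 4 → 5 → 6

Answer: 6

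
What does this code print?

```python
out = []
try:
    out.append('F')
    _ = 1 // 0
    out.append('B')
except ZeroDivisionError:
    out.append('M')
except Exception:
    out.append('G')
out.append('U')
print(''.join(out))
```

Execution trace: 'F' (try body) → 'M' (except ZeroDivisionError) → 'U' (after the try/except). Output: FMU

Answer: FMU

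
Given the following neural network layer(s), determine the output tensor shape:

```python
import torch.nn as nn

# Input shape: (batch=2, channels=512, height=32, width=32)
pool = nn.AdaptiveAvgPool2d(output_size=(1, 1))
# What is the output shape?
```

Input: (2, 512, 32, 32) -> Output: (2, 512, 1, 1)

Answer: (2, 512, 1, 1)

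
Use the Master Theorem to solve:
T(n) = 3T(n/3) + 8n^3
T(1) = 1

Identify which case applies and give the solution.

a=3, b=3, f(n)=8n^3. log_3(3) = 1. Since c=3 > 1 and the regularity condition holds (3(n/3)^3 = (3/3^3)n^3 with 3/3^3 < 1), Case 3 applies: T(n) = Θ(f(n)) = O(n^3).

Answer: O(n^3) - Case 3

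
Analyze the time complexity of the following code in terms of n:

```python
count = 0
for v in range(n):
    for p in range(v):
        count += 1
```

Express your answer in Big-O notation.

Each loop level contributes: n × n. Multiplying the contributions gives O(n^2).

Answer: O(n^2)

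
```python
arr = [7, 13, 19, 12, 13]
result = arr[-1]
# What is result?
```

Trace:
`arr = [7, 13, 19, 12, 13]` → arr = [7, 13, 19, 12, 13]
`result = arr[-1]` → result = 13
So result = 13

Answer: 13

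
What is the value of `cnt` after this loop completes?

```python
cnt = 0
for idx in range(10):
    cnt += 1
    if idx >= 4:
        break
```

Loop breaks when idx reaches 4, cnt is 5
`cnt` takes the values: 0 → 1 → 2 → 3 → 4 → 5

Answer: 5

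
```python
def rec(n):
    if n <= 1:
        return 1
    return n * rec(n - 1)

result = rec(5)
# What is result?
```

rec(5) = 5 * 4 * 3 * 2 * 1 = 120

Answer: 120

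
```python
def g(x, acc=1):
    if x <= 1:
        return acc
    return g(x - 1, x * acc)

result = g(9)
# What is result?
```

Accumulator trace (n, acc): (9, 1) -> (8, 9) -> (7, 72) -> (6, 504) -> (5, 3024) -> (4, 15120) -> (3, 60480) -> (2, 181440) -> (1, 362880) -> return 362880

Answer: 362880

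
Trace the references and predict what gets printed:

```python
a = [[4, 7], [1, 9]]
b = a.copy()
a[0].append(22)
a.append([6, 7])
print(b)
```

Key concept: shallow copy with nested lists.
Step by step:
`a = [[4, 7], [1, 9]]` → a = [[4, 7], [1, 9]]
`b = a.copy()` → b = [[4, 7], [1, 9]]
`a[0].append(22)` → a = [[4, 7, 22], [1, 9]]; b = [[4, 7, 22], [1, 9]]
`a.append([6, 7])` → a = [[4, 7, 22], [1, 9], [6, 7]]
`print(b)` → prints [[4, 7, 22], [1, 9]]

Answer: [[4, 7, 22], [1, 9]]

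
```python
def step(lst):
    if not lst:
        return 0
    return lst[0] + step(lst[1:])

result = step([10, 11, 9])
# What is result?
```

10 + 11 + 9 + 0 = 30

Answer: 30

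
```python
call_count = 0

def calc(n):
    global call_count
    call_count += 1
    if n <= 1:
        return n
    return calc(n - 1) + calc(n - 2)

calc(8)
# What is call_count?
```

Calls(n) = 1 + Calls(n-1) + Calls(n-2); Calls(0)=Calls(1)=1. For n=8 this gives 67.

Answer: 67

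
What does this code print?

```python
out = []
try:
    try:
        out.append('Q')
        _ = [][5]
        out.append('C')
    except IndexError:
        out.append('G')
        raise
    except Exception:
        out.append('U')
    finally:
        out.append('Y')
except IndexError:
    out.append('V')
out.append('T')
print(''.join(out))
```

Execution trace: 'Q' (inner try body) → 'G' (inner except IndexError) → 'Y' (inner finally) → 'V' (outer except IndexError) → 'T' (after the try/except). Output: QGYVT

Answer: QGYVT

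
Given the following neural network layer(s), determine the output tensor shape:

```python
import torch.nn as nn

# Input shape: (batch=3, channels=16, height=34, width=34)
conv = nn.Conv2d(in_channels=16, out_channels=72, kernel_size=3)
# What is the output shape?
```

Input: (3, 16, 34, 34) -> Output: (3, 72, 32, 32)

Answer: (3, 72, 32, 32)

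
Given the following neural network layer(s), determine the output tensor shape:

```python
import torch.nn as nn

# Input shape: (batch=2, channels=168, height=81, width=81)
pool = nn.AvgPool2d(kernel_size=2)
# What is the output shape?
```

Input: (2, 168, 81, 81) -> Output: (2, 168, 40, 40)

Answer: (2, 168, 40, 40)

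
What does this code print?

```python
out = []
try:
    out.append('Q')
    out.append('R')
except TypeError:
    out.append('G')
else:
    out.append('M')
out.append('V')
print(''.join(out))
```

Execution trace: 'Q' (try body) → 'R' (try body, no exception) → 'M' (else) → 'V' (after the try/except). Output: QRMV

Answer: QRMV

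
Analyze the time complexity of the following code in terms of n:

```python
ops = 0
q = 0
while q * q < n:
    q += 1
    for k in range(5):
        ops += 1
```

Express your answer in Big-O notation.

Each loop level contributes: √n × 1. Multiplying the contributions gives O(√n).

Answer: O(√n)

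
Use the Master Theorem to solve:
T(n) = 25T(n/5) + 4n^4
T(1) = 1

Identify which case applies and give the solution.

a=25, b=5, f(n)=4n^4. log_5(25) = 2. Since c=4 > 2 and the regularity condition holds (25(n/5)^4 = (25/5^4)n^4 with 25/5^4 < 1), Case 3 applies: T(n) = Θ(f(n)) = O(n^4).

Answer: O(n^4) - Case 3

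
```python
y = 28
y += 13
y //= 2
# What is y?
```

Trace:
`y = 28` → y = 28
`y += 13` → y = 41
`y //= 2` → y = 20
So y = 20

Answer: 20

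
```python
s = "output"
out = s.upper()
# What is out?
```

Trace:
`s = "output"` → s = 'output'
`out = s.upper()` → out = 'OUTPUT'
So out = 'OUTPUT'

Answer: 'OUTPUT'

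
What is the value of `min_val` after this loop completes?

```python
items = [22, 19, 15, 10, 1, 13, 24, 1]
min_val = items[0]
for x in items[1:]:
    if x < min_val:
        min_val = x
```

Minimum of [22, 19, 15, 10, 1, 13, 24, 1]
`min_val` takes the values: 22 → 19 → 15 → 10 → 1

Answer: 1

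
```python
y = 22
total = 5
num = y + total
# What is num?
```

Trace:
`y = 22` → y = 22
`total = 5` → total = 5
`num = y + total` → num = 27
So num = 27

Answer: 27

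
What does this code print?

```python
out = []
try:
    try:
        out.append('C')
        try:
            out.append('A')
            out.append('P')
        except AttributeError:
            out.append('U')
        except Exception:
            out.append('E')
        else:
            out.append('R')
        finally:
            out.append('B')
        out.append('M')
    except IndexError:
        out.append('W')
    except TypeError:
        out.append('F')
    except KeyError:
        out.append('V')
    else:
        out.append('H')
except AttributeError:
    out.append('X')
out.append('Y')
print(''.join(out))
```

Execution trace: 'C' (try body) → 'A' (inner try body) → 'P' (inner try body, no exception) → 'R' (inner else) → 'B' (inner finally) → 'M' (try body, no exception) → 'H' (else) → 'Y' (after the try/except). Output: CAPRBMHY

Answer: CAPRBMHY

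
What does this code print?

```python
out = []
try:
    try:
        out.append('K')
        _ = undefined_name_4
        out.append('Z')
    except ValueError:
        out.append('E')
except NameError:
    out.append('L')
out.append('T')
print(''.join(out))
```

Execution trace: 'K' (try body) → 'L' (outer except NameError) → 'T' (after the try/except). Output: KLT

Answer: KLT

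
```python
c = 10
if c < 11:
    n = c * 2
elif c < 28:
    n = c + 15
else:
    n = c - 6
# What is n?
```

Trace:
`c = 10` → c = 10
`if c < 11: ...` → c < 11 is True → n = 20
So n = 20

Answer: 20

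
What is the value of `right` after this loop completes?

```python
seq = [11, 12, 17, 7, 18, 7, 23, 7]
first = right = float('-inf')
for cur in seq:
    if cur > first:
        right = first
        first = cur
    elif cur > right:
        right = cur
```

Second largest (with repeats) in [11, 12, 17, 7, 18, 7, 23, 7]
`right` takes the values: -inf → 11 → 12 → 17 → 18

Answer: 18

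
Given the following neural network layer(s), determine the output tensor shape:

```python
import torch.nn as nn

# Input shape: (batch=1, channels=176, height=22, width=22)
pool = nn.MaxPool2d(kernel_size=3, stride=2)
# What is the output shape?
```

Input: (1, 176, 22, 22) -> Output: (1, 176, 10, 10)

Answer: (1, 176, 10, 10)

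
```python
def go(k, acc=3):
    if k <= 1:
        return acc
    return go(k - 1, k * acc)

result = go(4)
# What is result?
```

Accumulator trace (n, acc): (4, 3) -> (3, 12) -> (2, 36) -> (1, 72) -> return 72

Answer: 72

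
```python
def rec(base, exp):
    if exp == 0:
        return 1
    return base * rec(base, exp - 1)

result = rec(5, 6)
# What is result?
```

rec(5, 6) = 5 * 5 * 5 * 5 * 5 * 5 = 15625

Answer: 15625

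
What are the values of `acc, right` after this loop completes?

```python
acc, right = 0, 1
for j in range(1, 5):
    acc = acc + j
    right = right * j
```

Sum and factorial of 1 to 4
`acc, right` takes the values: (0, 1) → (1, 1) → (3, 1) → (3, 2) → (6, 2) → (6, 6) → (10, 6) → (10, 24)

Answer: 10, 24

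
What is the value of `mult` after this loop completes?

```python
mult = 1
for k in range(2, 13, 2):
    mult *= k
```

Product of even numbers 2 to 12
`mult` takes the values: 1 → 2 → 8 → 48 → 384 → 3840 → 46080

Answer: 46080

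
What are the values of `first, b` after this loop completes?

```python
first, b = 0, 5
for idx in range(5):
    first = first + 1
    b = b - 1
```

first goes 0→5, b goes 5→0
`first, b` takes the values: (0, 5) → (1, 5) → (1, 4) → (2, 4) → (2, 3) → (3, 3) → (3, 2) → (4, 2) → (4, 1) → (5, 1) → (5, 0)

Answer: 5, 0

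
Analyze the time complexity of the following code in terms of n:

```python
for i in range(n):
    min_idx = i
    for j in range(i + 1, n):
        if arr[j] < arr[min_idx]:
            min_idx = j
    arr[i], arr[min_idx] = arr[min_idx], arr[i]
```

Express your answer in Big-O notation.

This is Selection sort. Time complexity: O(n²).

Answer: O(n²)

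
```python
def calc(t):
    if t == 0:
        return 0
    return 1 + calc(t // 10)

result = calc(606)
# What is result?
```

Count of digits of 606: 3

Answer: 3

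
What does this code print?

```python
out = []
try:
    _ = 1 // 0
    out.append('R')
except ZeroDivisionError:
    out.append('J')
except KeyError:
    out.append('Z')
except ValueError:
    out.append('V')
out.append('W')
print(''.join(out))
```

Execution trace: 'J' (except ZeroDivisionError) → 'W' (after the try/except). Output: JW

Answer: JW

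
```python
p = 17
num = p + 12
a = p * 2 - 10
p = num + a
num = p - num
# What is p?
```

Trace:
`p = 17` → p = 17
`num = p + 12` → num = 29
`a = p * 2 - 10` → a = 24
`p = num + a` → p = 53
`num = p - num` → num = 24
So p = 53

Answer: 53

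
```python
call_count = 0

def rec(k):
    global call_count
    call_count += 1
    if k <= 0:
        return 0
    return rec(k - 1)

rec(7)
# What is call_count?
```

Linear recursion stepping by 1: 8 calls from k=7 down to ≤0.

Answer: 8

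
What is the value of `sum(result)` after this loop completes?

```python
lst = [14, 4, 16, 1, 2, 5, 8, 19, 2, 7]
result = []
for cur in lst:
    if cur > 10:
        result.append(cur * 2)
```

Sum of doubled values > 10
`result` takes the values: [] → [28] → [28, 32] → [28, 32, 38]
So `sum(result)` = 98

Answer: 98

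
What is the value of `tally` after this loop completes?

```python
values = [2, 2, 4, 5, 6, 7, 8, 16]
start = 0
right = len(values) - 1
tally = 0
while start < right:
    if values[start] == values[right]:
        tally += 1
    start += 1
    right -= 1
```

Count matching pairs from ends
`tally` takes the values: 0

Answer: 0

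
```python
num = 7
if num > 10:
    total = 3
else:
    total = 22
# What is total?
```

Trace:
`num = 7` → num = 7
`if num > 10: ...` → num > 10 is False, take else branch → total = 22
So total = 22

Answer: 22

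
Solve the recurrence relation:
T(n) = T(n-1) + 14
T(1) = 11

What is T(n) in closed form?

Unrolling: T(n) = T(1) + 14·(n-1) = 11 + 14(n-1) = 14n - 3.

Answer: T(n) = 14n - 3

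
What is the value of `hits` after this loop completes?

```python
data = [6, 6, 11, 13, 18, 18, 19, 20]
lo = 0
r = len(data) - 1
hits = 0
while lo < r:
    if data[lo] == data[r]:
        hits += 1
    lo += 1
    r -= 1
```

Count matching pairs from ends
`hits` takes the values: 0

Answer: 0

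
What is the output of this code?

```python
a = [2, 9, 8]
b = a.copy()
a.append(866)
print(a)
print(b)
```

Key concept: list.copy() creates independent copy.
Step by step:
`a = [2, 9, 8]` → a = [2, 9, 8]
`b = a.copy()` → b = [2, 9, 8]
`a.append(866)` → a = [2, 9, 8, 866]
`print(a)` → prints [2, 9, 8, 866]
`print(b)` → prints [2, 9, 8]

Answer:
[2, 9, 8, 866]
[2, 9, 8]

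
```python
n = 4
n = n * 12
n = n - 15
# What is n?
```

Trace:
`n = 4` → n = 4
`n = n * 12` → n = 48
`n = n - 15` → n = 33
So n = 33

Answer: 33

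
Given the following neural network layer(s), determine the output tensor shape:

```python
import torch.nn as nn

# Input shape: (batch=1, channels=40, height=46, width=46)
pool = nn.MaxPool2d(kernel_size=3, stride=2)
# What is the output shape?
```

Input: (1, 40, 46, 46) -> Output: (1, 40, 22, 22)

Answer: (1, 40, 22, 22)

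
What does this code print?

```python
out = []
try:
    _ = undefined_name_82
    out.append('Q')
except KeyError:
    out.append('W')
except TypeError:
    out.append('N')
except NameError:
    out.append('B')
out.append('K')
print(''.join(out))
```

Execution trace: 'B' (except NameError) → 'K' (after the try/except). Output: BK

Answer: BK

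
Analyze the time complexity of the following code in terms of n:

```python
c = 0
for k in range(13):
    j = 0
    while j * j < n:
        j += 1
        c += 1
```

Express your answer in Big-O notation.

Each loop level contributes: 1 × √n. Multiplying the contributions gives O(√n).

Answer: O(√n)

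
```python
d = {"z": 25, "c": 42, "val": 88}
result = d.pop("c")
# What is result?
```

Trace:
`d = {"z": 25, "c": 42, "val": 88}` → d = {'z': 25, 'c': 42, 'val': 88}
`result = d.pop("c")` → d = {'z': 25, 'val': 88}; result = 42
So result = 42

Answer: 42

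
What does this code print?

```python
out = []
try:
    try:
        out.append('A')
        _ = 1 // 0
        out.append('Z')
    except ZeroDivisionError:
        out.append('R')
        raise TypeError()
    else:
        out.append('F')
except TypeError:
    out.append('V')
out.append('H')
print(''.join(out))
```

Execution trace: 'A' (inner try body) → 'R' (inner except ZeroDivisionError) → 'V' (outer except TypeError) → 'H' (after the try/except). Output: ARVH

Answer: ARVH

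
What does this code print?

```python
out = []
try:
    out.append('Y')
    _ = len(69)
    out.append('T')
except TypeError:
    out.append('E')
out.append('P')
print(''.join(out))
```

Execution trace: 'Y' (try body) → 'E' (except TypeError) → 'P' (after the try/except). Output: YEP

Answer: YEP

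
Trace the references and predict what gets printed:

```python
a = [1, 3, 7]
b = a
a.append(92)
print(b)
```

Key concept: basic list aliasing.
Step by step:
`a = [1, 3, 7]` → a = [1, 3, 7]
`b = a` → b = [1, 3, 7] (same object as a)
`a.append(92)` → a = [1, 3, 7, 92] (same object as b); b = [1, 3, 7, 92] (same object as a)
`print(b)` → prints [1, 3, 7, 92]

Answer: [1, 3, 7, 92]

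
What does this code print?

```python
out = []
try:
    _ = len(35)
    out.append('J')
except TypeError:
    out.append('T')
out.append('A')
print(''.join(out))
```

Execution trace: 'T' (except TypeError) → 'A' (after the try/except). Output: TA

Answer: TA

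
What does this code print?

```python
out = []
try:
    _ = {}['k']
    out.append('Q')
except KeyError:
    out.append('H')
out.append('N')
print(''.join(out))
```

Execution trace: 'H' (except KeyError) → 'N' (after the try/except). Output: HN

Answer: HN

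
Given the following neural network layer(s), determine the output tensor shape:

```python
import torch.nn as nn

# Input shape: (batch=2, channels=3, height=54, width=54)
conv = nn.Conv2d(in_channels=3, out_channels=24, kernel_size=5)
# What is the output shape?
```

Input: (2, 3, 54, 54) -> Output: (2, 24, 50, 50)

Answer: (2, 24, 50, 50)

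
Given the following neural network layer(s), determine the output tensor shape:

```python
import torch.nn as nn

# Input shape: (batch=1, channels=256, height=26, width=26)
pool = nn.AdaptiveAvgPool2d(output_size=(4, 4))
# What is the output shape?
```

Input: (1, 256, 26, 26) -> Output: (1, 256, 4, 4)

Answer: (1, 256, 4, 4)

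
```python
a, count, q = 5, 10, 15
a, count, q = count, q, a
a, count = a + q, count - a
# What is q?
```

Trace:
`a, count, q = 5, 10, 15` → a = 5; count = 10; q = 15
`a, count, q = count, q, a` → a = 10; count = 15; q = 5
`a, count = a + q, count - a` → a = 15; count = 5
So q = 5

Answer: 5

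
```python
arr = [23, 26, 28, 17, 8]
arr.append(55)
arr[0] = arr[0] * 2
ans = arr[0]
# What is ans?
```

Trace:
`arr = [23, 26, 28, 17, 8]` → arr = [23, 26, 28, 17, 8]
`arr.append(55)` → arr = [23, 26, 28, 17, 8, 55]
`arr[0] = arr[0] * 2` → arr = [46, 26, 28, 17, 8, 55]
`ans = arr[0]` → ans = 46
So ans = 46

Answer: 46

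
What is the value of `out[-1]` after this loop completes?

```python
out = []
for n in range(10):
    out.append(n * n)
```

Last element of squares 0 to 9
`out` takes the values: [] → [0] → [0, 1] → [0, 1, 4] → [0, 1, 4, 9] → [0, 1, 4, 9, 16] → [0, 1, 4, 9, 16, 25] → [0, 1, 4, 9, 16, 25, 36] → [0, 1, 4, 9, 16, 25, 36, 49] → [0, 1, 4, 9, 16, 25, 36, 49, 64] → [0, 1, 4, 9, 16, 25, 36, 49, 64, 81]
So `out[-1]` = 81

Answer: 81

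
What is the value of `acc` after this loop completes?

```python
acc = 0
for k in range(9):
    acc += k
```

Sum of 0 to 8 = 36
`acc` takes the values: 0 → 1 → 3 → 6 → 10 → 15 → 21 → 28 → 36

Answer: 36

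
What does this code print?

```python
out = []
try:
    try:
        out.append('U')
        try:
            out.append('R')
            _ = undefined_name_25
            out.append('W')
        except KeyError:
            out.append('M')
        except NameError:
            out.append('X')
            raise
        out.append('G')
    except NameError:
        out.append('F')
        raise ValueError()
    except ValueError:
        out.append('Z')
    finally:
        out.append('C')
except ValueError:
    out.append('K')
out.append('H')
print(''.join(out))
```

Execution trace: 'U' (try body) → 'R' (inner try body) → 'X' (inner except NameError) → 'F' (except NameError) → 'C' (finally) → 'K' (outer except ValueError) → 'H' (after the try/except). Output: URXFCKH

Answer: URXFCKH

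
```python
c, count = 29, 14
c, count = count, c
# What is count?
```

Trace:
`c, count = 29, 14` → c = 29; count = 14
`c, count = count, c` → c = 14; count = 29
So count = 29

Answer: 29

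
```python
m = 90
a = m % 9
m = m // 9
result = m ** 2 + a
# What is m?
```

Trace:
`m = 90` → m = 90
`a = m % 9` → a = 0
`m = m // 9` → m = 10
`result = m ** 2 + a` → result = 100
So m = 10

Answer: 10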